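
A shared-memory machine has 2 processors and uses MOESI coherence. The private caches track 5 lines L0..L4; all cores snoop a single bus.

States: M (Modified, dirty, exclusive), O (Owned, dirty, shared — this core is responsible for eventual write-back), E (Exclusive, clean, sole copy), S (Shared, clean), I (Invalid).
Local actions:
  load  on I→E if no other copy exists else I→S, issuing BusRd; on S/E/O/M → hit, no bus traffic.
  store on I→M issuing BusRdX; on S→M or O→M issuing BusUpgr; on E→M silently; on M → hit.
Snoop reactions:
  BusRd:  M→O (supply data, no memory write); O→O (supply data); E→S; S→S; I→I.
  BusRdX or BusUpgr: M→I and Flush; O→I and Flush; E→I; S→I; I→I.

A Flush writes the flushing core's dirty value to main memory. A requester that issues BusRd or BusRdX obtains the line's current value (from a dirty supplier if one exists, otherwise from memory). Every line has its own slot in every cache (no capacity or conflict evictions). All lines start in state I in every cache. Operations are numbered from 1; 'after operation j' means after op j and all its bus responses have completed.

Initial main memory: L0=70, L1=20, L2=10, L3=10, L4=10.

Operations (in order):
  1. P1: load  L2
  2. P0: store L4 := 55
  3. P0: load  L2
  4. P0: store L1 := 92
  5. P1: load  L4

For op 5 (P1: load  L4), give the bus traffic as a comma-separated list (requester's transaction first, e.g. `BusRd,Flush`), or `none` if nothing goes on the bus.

[1] P1: load  L2 | P0:I, P1:E(10) | bus: BusRd
[2] P0: store L4 := 55 | P0:M(55), P1:I | bus: BusRdX
[3] P0: load  L2 | P0:S(10), P1:S(10) | bus: BusRd
[4] P0: store L1 := 92 | P0:M(92), P1:I | bus: BusRdX
[5] P1: load  L4 | P0:O(55), P1:S(55) | bus: BusRd

bus = BusRd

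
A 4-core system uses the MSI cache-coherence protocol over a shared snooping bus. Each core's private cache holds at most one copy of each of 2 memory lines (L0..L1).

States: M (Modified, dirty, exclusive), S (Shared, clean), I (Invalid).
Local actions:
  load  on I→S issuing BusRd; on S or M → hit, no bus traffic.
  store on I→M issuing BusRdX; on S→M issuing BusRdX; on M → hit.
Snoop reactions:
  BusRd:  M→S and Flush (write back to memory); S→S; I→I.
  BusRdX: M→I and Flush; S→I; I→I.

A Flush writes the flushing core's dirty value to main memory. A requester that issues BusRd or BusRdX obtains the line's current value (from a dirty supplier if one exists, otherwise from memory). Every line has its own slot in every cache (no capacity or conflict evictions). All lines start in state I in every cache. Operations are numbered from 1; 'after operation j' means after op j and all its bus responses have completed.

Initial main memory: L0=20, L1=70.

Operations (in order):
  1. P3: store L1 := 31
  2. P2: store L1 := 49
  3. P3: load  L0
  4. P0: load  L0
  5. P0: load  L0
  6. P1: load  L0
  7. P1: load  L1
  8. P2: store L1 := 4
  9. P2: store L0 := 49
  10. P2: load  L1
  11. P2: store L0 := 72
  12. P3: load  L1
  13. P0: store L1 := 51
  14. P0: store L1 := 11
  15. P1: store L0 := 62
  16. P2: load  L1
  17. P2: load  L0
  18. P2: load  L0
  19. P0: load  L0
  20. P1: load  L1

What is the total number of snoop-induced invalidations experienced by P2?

invalidations = 2

[1] P3: store L1 := 31 | P0:I, P1:I, P2:I, P3:M(31) | bus: BusRdX
[2] P2: store L1 := 49 | P0:I, P1:I, P2:M(49), P3:I | bus: BusRdX,Flush
[3] P3: load  L0 | P0:I, P1:I, P2:I, P3:S(20) | bus: BusRd
[4] P0: load  L0 | P0:S(20), P1:I, P2:I, P3:S(20) | bus: BusRd
[5] P0: load  L0 | P0:S(20), P1:I, P2:I, P3:S(20) | bus: none
[6] P1: load  L0 | P0:S(20), P1:S(20), P2:I, P3:S(20) | bus: BusRd
[7] P1: load  L1 | P0:I, P1:S(49), P2:S(49), P3:I | bus: BusRd,Flush
[8] P2: store L1 := 4 | P0:I, P1:I, P2:M(4), P3:I | bus: BusRdX
[9] P2: store L0 := 49 | P0:I, P1:I, P2:M(49), P3:I | bus: BusRdX
[10] P2: load  L1 | P0:I, P1:I, P2:M(4), P3:I | bus: none
[11] P2: store L0 := 72 | P0:I, P1:I, P2:M(72), P3:I | bus: none
[12] P3: load  L1 | P0:I, P1:I, P2:S(4), P3:S(4) | bus: BusRd,Flush
[13] P0: store L1 := 51 | P0:M(51), P1:I, P2:I, P3:I | bus: BusRdX
[14] P0: store L1 := 11 | P0:M(11), P1:I, P2:I, P3:I | bus: none
[15] P1: store L0 := 62 | P0:I, P1:M(62), P2:I, P3:I | bus: BusRdX,Flush
[16] P2: load  L1 | P0:S(11), P1:I, P2:S(11), P3:I | bus: BusRd,Flush
[17] P2: load  L0 | P0:I, P1:S(62), P2:S(62), P3:I | bus: BusRd,Flush
[18] P2: load  L0 | P0:I, P1:S(62), P2:S(62), P3:I | bus: none
[19] P0: load  L0 | P0:S(62), P1:S(62), P2:S(62), P3:I | bus: BusRd
[20] P1: load  L1 | P0:S(11), P1:S(11), P2:S(11), P3:I | bus: BusRd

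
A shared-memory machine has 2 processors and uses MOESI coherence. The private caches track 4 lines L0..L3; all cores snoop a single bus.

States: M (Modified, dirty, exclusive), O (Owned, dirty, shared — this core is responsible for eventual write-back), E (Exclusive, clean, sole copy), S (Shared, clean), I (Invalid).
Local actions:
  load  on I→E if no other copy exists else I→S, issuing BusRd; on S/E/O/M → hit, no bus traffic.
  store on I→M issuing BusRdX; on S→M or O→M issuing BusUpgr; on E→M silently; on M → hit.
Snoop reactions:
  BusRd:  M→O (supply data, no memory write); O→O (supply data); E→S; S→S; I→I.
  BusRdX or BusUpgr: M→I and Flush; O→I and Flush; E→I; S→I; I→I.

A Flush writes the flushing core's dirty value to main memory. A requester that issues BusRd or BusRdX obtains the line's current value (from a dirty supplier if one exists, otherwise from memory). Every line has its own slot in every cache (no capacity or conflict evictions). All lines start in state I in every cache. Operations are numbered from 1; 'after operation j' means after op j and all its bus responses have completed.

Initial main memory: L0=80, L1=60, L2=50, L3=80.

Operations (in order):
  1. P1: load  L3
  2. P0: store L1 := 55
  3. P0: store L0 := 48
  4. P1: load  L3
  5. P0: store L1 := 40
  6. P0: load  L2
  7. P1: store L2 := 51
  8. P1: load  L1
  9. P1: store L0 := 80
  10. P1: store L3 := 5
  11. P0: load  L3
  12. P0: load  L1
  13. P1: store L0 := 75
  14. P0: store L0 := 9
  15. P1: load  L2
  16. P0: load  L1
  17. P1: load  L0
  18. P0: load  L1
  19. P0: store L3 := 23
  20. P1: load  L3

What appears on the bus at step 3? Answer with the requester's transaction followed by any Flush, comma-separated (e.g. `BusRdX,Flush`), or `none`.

bus = BusRdX

1. P1: load  L3  bus=[BusRd]  L3: P0=I P1=E  mem[L3]=80
2. P0: store L1 := 55  bus=[BusRdX]  L1: P0=M P1=I  mem[L1]=60
3. P0: store L0 := 48  bus=[BusRdX]  L0: P0=M P1=I  mem[L0]=80
4. P1: load  L3  bus=[-]  L3: P0=I P1=E  mem[L3]=80
5. P0: store L1 := 40  bus=[-]  L1: P0=M P1=I  mem[L1]=60
6. P0: load  L2  bus=[BusRd]  L2: P0=E P1=I  mem[L2]=50
7. P1: store L2 := 51  bus=[BusRdX]  L2: P0=I P1=M  mem[L2]=50
8. P1: load  L1  bus=[BusRd]  L1: P0=O P1=S  mem[L1]=60
9. P1: store L0 := 80  bus=[BusRdX,Flush]  L0: P0=I P1=M  mem[L0]=48
10. P1: store L3 := 5  bus=[-]  L3: P0=I P1=M  mem[L3]=80
11. P0: load  L3  bus=[BusRd]  L3: P0=S P1=O  mem[L3]=80
12. P0: load  L1  bus=[-]  L1: P0=O P1=S  mem[L1]=60
13. P1: store L0 := 75  bus=[-]  L0: P0=I P1=M  mem[L0]=48
14. P0: store L0 := 9  bus=[BusRdX,Flush]  L0: P0=M P1=I  mem[L0]=75
15. P1: load  L2  bus=[-]  L2: P0=I P1=M  mem[L2]=50
16. P0: load  L1  bus=[-]  L1: P0=O P1=S  mem[L1]=60
17. P1: load  L0  bus=[BusRd]  L0: P0=O P1=S  mem[L0]=75
18. P0: load  L1  bus=[-]  L1: P0=O P1=S  mem[L1]=60
19. P0: store L3 := 23  bus=[BusUpgr,Flush]  L3: P0=M P1=I  mem[L3]=5
20. P1: load  L3  bus=[BusRd]  L3: P0=O P1=S  mem[L3]=5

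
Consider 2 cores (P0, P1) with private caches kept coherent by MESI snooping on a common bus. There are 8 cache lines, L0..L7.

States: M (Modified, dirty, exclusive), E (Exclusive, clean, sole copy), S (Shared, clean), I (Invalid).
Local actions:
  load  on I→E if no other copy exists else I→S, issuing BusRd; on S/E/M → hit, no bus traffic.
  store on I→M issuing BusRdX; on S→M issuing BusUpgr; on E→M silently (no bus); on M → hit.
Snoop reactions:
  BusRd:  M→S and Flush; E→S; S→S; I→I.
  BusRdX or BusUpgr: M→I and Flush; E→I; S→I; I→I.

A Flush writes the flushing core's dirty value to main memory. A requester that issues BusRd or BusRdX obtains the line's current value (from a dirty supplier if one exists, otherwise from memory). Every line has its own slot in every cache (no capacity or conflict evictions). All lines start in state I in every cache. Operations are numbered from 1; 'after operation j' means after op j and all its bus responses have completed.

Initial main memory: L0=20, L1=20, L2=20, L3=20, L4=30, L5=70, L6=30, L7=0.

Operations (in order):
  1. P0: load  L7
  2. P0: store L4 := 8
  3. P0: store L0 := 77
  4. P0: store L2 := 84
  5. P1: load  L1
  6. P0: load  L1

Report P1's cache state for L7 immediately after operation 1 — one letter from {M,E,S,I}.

1. P0: load  L7  bus=[BusRd]  L7: P0=E P1=I  mem[L7]=0
2. P0: store L4 := 8  bus=[BusRdX]  L4: P0=M P1=I  mem[L4]=30
3. P0: store L0 := 77  bus=[BusRdX]  L0: P0=M P1=I  mem[L0]=20
4. P0: store L2 := 84  bus=[BusRdX]  L2: P0=M P1=I  mem[L2]=20
5. P1: load  L1  bus=[BusRd]  L1: P0=I P1=E  mem[L1]=20
6. P0: load  L1  bus=[BusRd]  L1: P0=S P1=S  mem[L1]=20

state = I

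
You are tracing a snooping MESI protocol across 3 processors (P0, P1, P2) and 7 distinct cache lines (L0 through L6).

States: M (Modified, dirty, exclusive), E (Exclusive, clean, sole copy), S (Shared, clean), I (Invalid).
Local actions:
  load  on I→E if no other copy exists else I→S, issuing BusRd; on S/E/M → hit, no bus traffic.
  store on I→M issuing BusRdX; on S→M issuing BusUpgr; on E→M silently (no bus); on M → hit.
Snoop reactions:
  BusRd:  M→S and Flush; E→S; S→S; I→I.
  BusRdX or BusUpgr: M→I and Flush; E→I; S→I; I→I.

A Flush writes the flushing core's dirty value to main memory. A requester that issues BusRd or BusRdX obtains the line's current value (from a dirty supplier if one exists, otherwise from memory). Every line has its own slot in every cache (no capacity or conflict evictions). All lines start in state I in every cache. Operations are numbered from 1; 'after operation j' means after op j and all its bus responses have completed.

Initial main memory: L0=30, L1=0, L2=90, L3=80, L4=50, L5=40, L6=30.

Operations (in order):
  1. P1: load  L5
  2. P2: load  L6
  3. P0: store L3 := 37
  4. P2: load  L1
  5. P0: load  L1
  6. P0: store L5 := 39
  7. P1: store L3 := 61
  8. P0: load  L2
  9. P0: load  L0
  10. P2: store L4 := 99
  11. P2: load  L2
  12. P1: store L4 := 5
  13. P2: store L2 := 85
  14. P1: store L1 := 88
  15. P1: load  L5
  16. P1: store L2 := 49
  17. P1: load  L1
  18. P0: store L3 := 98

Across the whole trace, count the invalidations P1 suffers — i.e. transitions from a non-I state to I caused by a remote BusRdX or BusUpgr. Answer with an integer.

invalidations = 2

[1] P1: load  L5 | P0:I, P1:E(40), P2:I | bus: BusRd
[2] P2: load  L6 | P0:I, P1:I, P2:E(30) | bus: BusRd
[3] P0: store L3 := 37 | P0:M(37), P1:I, P2:I | bus: BusRdX
[4] P2: load  L1 | P0:I, P1:I, P2:E(0) | bus: BusRd
[5] P0: load  L1 | P0:S(0), P1:I, P2:S(0) | bus: BusRd
[6] P0: store L5 := 39 | P0:M(39), P1:I, P2:I | bus: BusRdX
[7] P1: store L3 := 61 | P0:I, P1:M(61), P2:I | bus: BusRdX,Flush
[8] P0: load  L2 | P0:E(90), P1:I, P2:I | bus: BusRd
[9] P0: load  L0 | P0:E(30), P1:I, P2:I | bus: BusRd
[10] P2: store L4 := 99 | P0:I, P1:I, P2:M(99) | bus: BusRdX
[11] P2: load  L2 | P0:S(90), P1:I, P2:S(90) | bus: BusRd
[12] P1: store L4 := 5 | P0:I, P1:M(5), P2:I | bus: BusRdX,Flush
[13] P2: store L2 := 85 | P0:I, P1:I, P2:M(85) | bus: BusUpgr
[14] P1: store L1 := 88 | P0:I, P1:M(88), P2:I | bus: BusRdX
[15] P1: load  L5 | P0:S(39), P1:S(39), P2:I | bus: BusRd,Flush
[16] P1: store L2 := 49 | P0:I, P1:M(49), P2:I | bus: BusRdX,Flush
[17] P1: load  L1 | P0:I, P1:M(88), P2:I | bus: none
[18] P0: store L3 := 98 | P0:M(98), P1:I, P2:I | bus: BusRdX,Flush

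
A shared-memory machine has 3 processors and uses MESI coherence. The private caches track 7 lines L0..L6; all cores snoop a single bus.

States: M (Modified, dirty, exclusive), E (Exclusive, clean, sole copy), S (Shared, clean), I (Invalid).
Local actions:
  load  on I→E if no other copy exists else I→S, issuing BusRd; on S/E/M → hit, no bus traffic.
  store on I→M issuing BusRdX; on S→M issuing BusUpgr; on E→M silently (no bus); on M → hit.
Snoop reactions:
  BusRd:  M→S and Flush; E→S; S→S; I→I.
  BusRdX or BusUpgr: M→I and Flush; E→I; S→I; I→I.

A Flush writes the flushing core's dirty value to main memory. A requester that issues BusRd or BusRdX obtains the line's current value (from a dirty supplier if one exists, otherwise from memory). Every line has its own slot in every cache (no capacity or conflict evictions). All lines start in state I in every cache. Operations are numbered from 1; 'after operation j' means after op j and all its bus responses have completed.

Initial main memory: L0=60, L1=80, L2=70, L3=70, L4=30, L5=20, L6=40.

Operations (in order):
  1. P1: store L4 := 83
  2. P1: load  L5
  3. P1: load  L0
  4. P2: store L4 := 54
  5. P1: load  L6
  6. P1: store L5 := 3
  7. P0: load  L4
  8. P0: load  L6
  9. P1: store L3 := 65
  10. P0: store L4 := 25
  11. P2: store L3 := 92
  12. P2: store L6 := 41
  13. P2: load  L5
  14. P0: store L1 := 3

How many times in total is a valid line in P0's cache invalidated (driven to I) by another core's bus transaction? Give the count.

invalidations = 1

1. P1: store L4 := 83  bus=[BusRdX]  L4: P0=I P1=M P2=I  mem[L4]=30
2. P1: load  L5  bus=[BusRd]  L5: P0=I P1=E P2=I  mem[L5]=20
3. P1: load  L0  bus=[BusRd]  L0: P0=I P1=E P2=I  mem[L0]=60
4. P2: store L4 := 54  bus=[BusRdX,Flush]  L4: P0=I P1=I P2=M  mem[L4]=83
5. P1: load  L6  bus=[BusRd]  L6: P0=I P1=E P2=I  mem[L6]=40
6. P1: store L5 := 3  bus=[-]  L5: P0=I P1=M P2=I  mem[L5]=20
7. P0: load  L4  bus=[BusRd,Flush]  L4: P0=S P1=I P2=S  mem[L4]=54
8. P0: load  L6  bus=[BusRd]  L6: P0=S P1=S P2=I  mem[L6]=40
9. P1: store L3 := 65  bus=[BusRdX]  L3: P0=I P1=M P2=I  mem[L3]=70
10. P0: store L4 := 25  bus=[BusUpgr]  L4: P0=M P1=I P2=I  mem[L4]=54
11. P2: store L3 := 92  bus=[BusRdX,Flush]  L3: P0=I P1=I P2=M  mem[L3]=65
12. P2: store L6 := 41  bus=[BusRdX]  L6: P0=I P1=I P2=M  mem[L6]=40
13. P2: load  L5  bus=[BusRd,Flush]  L5: P0=I P1=S P2=S  mem[L5]=3
14. P0: store L1 := 3  bus=[BusRdX]  L1: P0=M P1=I P2=I  mem[L1]=80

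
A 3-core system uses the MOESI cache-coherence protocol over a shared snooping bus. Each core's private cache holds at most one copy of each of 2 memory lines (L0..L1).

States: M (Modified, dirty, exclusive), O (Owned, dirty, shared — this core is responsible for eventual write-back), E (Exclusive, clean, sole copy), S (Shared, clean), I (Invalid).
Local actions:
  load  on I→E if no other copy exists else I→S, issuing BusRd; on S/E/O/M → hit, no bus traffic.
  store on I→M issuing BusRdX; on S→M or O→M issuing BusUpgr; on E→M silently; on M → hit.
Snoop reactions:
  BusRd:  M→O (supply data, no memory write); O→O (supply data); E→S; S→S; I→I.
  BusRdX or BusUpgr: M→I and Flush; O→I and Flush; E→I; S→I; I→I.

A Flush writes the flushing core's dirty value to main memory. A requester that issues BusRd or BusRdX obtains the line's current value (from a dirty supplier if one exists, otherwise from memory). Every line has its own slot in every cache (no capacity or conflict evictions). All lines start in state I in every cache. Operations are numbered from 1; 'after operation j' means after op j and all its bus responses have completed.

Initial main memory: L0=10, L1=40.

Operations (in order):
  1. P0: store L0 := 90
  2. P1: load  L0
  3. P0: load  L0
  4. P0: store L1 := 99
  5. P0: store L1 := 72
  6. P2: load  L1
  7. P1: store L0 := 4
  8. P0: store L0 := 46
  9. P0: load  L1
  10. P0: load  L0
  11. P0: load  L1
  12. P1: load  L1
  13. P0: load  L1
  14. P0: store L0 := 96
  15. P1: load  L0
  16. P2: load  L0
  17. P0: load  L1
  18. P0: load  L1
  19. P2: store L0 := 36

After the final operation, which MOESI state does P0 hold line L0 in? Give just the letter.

state = I

  op1 P0: store L0 := 90 → M/I/I on L0; bus BusRdX; mem=10
  op2 P1: load  L0 → O/S/I on L0; bus BusRd; mem=10
  op3 P0: load  L0 → O/S/I on L0; bus (none); mem=10
  op4 P0: store L1 := 99 → M/I/I on L1; bus BusRdX; mem=40
  op5 P0: store L1 := 72 → M/I/I on L1; bus (none); mem=40
  op6 P2: load  L1 → O/I/S on L1; bus BusRd; mem=40
  op7 P1: store L0 := 4 → I/M/I on L0; bus BusUpgr Flush; mem=90
  op8 P0: store L0 := 46 → M/I/I on L0; bus BusRdX Flush; mem=4
  op9 P0: load  L1 → O/I/S on L1; bus (none); mem=40
  op10 P0: load  L0 → M/I/I on L0; bus (none); mem=4
  op11 P0: load  L1 → O/I/S on L1; bus (none); mem=40
  op12 P1: load  L1 → O/S/S on L1; bus BusRd; mem=40
  op13 P0: load  L1 → O/S/S on L1; bus (none); mem=40
  op14 P0: store L0 := 96 → M/I/I on L0; bus (none); mem=4
  op15 P1: load  L0 → O/S/I on L0; bus BusRd; mem=4
  op16 P2: load  L0 → O/S/S on L0; bus BusRd; mem=4
  op17 P0: load  L1 → O/S/S on L1; bus (none); mem=40
  op18 P0: load  L1 → O/S/S on L1; bus (none); mem=40
  op19 P2: store L0 := 36 → I/I/M on L0; bus BusUpgr Flush; mem=96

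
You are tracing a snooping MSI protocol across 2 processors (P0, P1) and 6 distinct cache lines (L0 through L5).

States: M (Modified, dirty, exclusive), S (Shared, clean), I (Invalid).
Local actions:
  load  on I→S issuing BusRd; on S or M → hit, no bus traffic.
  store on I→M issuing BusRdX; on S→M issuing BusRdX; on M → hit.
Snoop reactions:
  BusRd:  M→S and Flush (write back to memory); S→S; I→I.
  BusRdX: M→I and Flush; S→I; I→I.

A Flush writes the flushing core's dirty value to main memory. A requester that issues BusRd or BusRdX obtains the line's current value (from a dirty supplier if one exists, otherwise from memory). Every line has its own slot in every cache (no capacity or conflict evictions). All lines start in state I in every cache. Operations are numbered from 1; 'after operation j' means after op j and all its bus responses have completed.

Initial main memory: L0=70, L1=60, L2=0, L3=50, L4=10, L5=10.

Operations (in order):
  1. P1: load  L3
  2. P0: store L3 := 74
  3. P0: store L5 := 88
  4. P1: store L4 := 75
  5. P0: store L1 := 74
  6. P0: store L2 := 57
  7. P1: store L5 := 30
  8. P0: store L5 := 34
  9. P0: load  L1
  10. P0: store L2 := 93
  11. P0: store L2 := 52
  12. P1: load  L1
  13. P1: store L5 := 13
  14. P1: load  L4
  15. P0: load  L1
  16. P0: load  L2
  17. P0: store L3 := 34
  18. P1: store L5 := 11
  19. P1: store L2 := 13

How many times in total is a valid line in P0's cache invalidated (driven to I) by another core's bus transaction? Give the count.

invalidations = 3

1. P1: load  L3  bus=[BusRd]  L3: P0=I P1=S  mem[L3]=50
2. P0: store L3 := 74  bus=[BusRdX]  L3: P0=M P1=I  mem[L3]=50
3. P0: store L5 := 88  bus=[BusRdX]  L5: P0=M P1=I  mem[L5]=10
4. P1: store L4 := 75  bus=[BusRdX]  L4: P0=I P1=M  mem[L4]=10
5. P0: store L1 := 74  bus=[BusRdX]  L1: P0=M P1=I  mem[L1]=60
6. P0: store L2 := 57  bus=[BusRdX]  L2: P0=M P1=I  mem[L2]=0
7. P1: store L5 := 30  bus=[BusRdX,Flush]  L5: P0=I P1=M  mem[L5]=88
8. P0: store L5 := 34  bus=[BusRdX,Flush]  L5: P0=M P1=I  mem[L5]=30
9. P0: load  L1  bus=[-]  L1: P0=M P1=I  mem[L1]=60
10. P0: store L2 := 93  bus=[-]  L2: P0=M P1=I  mem[L2]=0
11. P0: store L2 := 52  bus=[-]  L2: P0=M P1=I  mem[L2]=0
12. P1: load  L1  bus=[BusRd,Flush]  L1: P0=S P1=S  mem[L1]=74
13. P1: store L5 := 13  bus=[BusRdX,Flush]  L5: P0=I P1=M  mem[L5]=34
14. P1: load  L4  bus=[-]  L4: P0=I P1=M  mem[L4]=10
15. P0: load  L1  bus=[-]  L1: P0=S P1=S  mem[L1]=74
16. P0: load  L2  bus=[-]  L2: P0=M P1=I  mem[L2]=0
17. P0: store L3 := 34  bus=[-]  L3: P0=M P1=I  mem[L3]=50
18. P1: store L5 := 11  bus=[-]  L5: P0=I P1=M  mem[L5]=34
19. P1: store L2 := 13  bus=[BusRdX,Flush]  L2: P0=I P1=M  mem[L2]=52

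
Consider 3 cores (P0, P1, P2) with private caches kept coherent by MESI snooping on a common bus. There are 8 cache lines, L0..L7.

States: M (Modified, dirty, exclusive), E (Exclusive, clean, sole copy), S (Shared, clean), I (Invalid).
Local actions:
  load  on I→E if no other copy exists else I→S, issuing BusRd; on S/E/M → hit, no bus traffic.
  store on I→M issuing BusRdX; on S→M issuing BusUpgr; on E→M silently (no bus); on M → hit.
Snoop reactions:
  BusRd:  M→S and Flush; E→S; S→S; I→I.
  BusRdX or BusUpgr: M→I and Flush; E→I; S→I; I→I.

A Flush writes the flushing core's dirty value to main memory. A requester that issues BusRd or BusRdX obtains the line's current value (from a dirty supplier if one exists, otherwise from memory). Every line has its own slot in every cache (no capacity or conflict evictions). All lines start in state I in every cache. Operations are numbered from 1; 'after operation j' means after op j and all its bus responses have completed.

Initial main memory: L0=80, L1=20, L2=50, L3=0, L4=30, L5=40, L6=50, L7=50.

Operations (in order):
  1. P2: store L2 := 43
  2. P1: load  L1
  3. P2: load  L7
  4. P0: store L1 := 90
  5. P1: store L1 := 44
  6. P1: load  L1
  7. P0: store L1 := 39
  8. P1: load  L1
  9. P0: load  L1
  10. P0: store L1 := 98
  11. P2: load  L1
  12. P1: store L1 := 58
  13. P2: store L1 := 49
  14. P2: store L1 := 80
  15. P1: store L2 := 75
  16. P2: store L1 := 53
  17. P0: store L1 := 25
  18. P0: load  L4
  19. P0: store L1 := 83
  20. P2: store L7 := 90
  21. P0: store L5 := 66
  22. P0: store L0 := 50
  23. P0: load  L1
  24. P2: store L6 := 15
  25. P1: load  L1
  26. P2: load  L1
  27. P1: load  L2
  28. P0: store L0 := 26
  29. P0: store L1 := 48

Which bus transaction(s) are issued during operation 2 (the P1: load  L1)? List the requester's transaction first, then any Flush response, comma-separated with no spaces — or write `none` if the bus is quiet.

bus = BusRd

step 1: P2: store L2 := 43  ⟶  IIM  (L2)  txn=BusRdX  M[L2]=50
step 2: P1: load  L1  ⟶  IEI  (L1)  txn=BusRd  M[L1]=20
step 3: P2: load  L7  ⟶  IIE  (L7)  txn=BusRd  M[L7]=50
step 4: P0: store L1 := 90  ⟶  MII  (L1)  txn=BusRdX  M[L1]=20
step 5: P1: store L1 := 44  ⟶  IMI  (L1)  txn=BusRdX+Flush  M[L1]=90
step 6: P1: load  L1  ⟶  IMI  (L1)  txn=∅  M[L1]=90
step 7: P0: store L1 := 39  ⟶  MII  (L1)  txn=BusRdX+Flush  M[L1]=44
step 8: P1: load  L1  ⟶  SSI  (L1)  txn=BusRd+Flush  M[L1]=39
step 9: P0: load  L1  ⟶  SSI  (L1)  txn=∅  M[L1]=39
step 10: P0: store L1 := 98  ⟶  MII  (L1)  txn=BusUpgr  M[L1]=39
step 11: P2: load  L1  ⟶  SIS  (L1)  txn=BusRd+Flush  M[L1]=98
step 12: P1: store L1 := 58  ⟶  IMI  (L1)  txn=BusRdX  M[L1]=98
step 13: P2: store L1 := 49  ⟶  IIM  (L1)  txn=BusRdX+Flush  M[L1]=58
step 14: P2: store L1 := 80  ⟶  IIM  (L1)  txn=∅  M[L1]=58
step 15: P1: store L2 := 75  ⟶  IMI  (L2)  txn=BusRdX+Flush  M[L2]=43
step 16: P2: store L1 := 53  ⟶  IIM  (L1)  txn=∅  M[L1]=58
step 17: P0: store L1 := 25  ⟶  MII  (L1)  txn=BusRdX+Flush  M[L1]=53
step 18: P0: load  L4  ⟶  EII  (L4)  txn=BusRd  M[L4]=30
step 19: P0: store L1 := 83  ⟶  MII  (L1)  txn=∅  M[L1]=53
step 20: P2: store L7 := 90  ⟶  IIM  (L7)  txn=∅  M[L7]=50
step 21: P0: store L5 := 66  ⟶  MII  (L5)  txn=BusRdX  M[L5]=40
step 22: P0: store L0 := 50  ⟶  MII  (L0)  txn=BusRdX  M[L0]=80
step 23: P0: load  L1  ⟶  MII  (L1)  txn=∅  M[L1]=53
step 24: P2: store L6 := 15  ⟶  IIM  (L6)  txn=BusRdX  M[L6]=50
step 25: P1: load  L1  ⟶  SSI  (L1)  txn=BusRd+Flush  M[L1]=83
step 26: P2: load  L1  ⟶  SSS  (L1)  txn=BusRd  M[L1]=83
step 27: P1: load  L2  ⟶  IMI  (L2)  txn=∅  M[L2]=43
step 28: P0: store L0 := 26  ⟶  MII  (L0)  txn=∅  M[L0]=80
step 29: P0: store L1 := 48  ⟶  MII  (L1)  txn=BusUpgr  M[L1]=83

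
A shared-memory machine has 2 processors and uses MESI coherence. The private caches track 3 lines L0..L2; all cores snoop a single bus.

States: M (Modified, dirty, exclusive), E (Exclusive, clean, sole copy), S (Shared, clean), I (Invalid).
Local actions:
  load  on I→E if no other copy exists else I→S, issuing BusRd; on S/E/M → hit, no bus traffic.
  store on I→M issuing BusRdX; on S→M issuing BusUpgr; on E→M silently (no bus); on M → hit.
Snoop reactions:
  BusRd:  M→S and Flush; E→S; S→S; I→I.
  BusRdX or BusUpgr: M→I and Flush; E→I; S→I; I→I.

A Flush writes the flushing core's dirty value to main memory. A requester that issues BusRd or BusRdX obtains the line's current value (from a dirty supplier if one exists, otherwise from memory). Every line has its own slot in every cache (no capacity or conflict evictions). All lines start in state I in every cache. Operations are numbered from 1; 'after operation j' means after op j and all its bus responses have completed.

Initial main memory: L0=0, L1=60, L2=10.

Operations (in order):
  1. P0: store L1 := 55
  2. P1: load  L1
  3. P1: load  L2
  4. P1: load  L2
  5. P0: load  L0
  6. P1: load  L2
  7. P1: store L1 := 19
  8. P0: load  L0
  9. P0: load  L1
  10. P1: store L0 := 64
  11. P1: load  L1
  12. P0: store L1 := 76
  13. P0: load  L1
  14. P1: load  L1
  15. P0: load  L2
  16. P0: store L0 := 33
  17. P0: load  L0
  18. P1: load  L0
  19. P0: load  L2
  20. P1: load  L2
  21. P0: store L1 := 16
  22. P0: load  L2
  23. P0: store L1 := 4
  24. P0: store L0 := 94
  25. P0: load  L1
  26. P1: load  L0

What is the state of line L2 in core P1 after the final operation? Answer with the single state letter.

state = S

step 1: P0: store L1 := 55  ⟶  MI  (L1)  txn=BusRdX  M[L1]=60
step 2: P1: load  L1  ⟶  SS  (L1)  txn=BusRd+Flush  M[L1]=55
step 3: P1: load  L2  ⟶  IE  (L2)  txn=BusRd  M[L2]=10
step 4: P1: load  L2  ⟶  IE  (L2)  txn=∅  M[L2]=10
step 5: P0: load  L0  ⟶  EI  (L0)  txn=BusRd  M[L0]=0
step 6: P1: load  L2  ⟶  IE  (L2)  txn=∅  M[L2]=10
step 7: P1: store L1 := 19  ⟶  IM  (L1)  txn=BusUpgr  M[L1]=55
step 8: P0: load  L0  ⟶  EI  (L0)  txn=∅  M[L0]=0
step 9: P0: load  L1  ⟶  SS  (L1)  txn=BusRd+Flush  M[L1]=19
step 10: P1: store L0 := 64  ⟶  IM  (L0)  txn=BusRdX  M[L0]=0
step 11: P1: load  L1  ⟶  SS  (L1)  txn=∅  M[L1]=19
step 12: P0: store L1 := 76  ⟶  MI  (L1)  txn=BusUpgr  M[L1]=19
step 13: P0: load  L1  ⟶  MI  (L1)  txn=∅  M[L1]=19
step 14: P1: load  L1  ⟶  SS  (L1)  txn=BusRd+Flush  M[L1]=76
step 15: P0: load  L2  ⟶  SS  (L2)  txn=BusRd  M[L2]=10
step 16: P0: store L0 := 33  ⟶  MI  (L0)  txn=BusRdX+Flush  M[L0]=64
step 17: P0: load  L0  ⟶  MI  (L0)  txn=∅  M[L0]=64
step 18: P1: load  L0  ⟶  SS  (L0)  txn=BusRd+Flush  M[L0]=33
step 19: P0: load  L2  ⟶  SS  (L2)  txn=∅  M[L2]=10
step 20: P1: load  L2  ⟶  SS  (L2)  txn=∅  M[L2]=10
step 21: P0: store L1 := 16  ⟶  MI  (L1)  txn=BusUpgr  M[L1]=76
step 22: P0: load  L2  ⟶  SS  (L2)  txn=∅  M[L2]=10
step 23: P0: store L1 := 4  ⟶  MI  (L1)  txn=∅  M[L1]=76
step 24: P0: store L0 := 94  ⟶  MI  (L0)  txn=BusUpgr  M[L0]=33
step 25: P0: load  L1  ⟶  MI  (L1)  txn=∅  M[L1]=76
step 26: P1: load  L0  ⟶  SS  (L0)  txn=BusRd+Flush  M[L0]=94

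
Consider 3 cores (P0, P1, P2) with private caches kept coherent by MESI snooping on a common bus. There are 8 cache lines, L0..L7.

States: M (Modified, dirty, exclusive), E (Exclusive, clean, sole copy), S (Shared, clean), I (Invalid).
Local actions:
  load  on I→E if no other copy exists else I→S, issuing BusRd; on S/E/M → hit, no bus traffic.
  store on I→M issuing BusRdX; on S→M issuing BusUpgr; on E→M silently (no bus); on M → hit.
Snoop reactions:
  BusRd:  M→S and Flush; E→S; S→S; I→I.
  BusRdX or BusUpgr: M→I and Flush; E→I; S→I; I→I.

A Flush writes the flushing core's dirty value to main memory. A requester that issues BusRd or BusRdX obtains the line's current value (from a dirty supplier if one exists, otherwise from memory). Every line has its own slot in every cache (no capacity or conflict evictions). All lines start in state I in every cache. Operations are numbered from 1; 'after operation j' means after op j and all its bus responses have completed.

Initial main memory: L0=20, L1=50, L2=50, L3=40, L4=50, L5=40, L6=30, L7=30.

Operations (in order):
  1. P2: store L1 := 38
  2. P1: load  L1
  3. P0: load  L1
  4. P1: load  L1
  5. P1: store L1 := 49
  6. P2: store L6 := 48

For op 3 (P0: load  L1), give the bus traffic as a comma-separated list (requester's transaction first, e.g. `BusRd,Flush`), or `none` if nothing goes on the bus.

step 1: P2: store L1 := 38  ⟶  IIM  (L1)  txn=BusRdX  M[L1]=50
step 2: P1: load  L1  ⟶  ISS  (L1)  txn=BusRd+Flush  M[L1]=38
step 3: P0: load  L1  ⟶  SSS  (L1)  txn=BusRd  M[L1]=38
step 4: P1: load  L1  ⟶  SSS  (L1)  txn=∅  M[L1]=38
step 5: P1: store L1 := 49  ⟶  IMI  (L1)  txn=BusUpgr  M[L1]=38
step 6: P2: store L6 := 48  ⟶  IIM  (L6)  txn=BusRdX  M[L6]=30

bus = BusRd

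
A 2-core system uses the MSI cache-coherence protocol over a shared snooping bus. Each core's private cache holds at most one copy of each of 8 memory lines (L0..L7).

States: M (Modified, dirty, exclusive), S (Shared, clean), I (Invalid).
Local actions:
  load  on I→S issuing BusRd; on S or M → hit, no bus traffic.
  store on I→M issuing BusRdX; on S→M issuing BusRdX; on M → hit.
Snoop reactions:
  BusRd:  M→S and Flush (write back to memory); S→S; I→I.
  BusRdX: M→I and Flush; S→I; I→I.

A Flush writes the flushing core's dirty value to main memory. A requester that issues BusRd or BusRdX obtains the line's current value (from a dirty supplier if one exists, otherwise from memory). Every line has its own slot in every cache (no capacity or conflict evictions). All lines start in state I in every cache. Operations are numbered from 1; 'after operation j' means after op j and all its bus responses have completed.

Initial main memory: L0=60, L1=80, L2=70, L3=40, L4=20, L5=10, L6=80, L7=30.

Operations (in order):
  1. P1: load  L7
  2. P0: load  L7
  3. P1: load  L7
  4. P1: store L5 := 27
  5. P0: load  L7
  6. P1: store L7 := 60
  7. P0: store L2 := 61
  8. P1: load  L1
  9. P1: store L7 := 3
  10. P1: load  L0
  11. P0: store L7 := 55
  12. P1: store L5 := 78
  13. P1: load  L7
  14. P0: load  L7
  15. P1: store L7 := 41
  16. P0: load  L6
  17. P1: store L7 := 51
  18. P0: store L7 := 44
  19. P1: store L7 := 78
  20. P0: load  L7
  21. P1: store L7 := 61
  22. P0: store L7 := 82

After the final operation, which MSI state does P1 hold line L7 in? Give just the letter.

state = I

[1] P1: load  L7 | P0:I, P1:S(30) | bus: BusRd
[2] P0: load  L7 | P0:S(30), P1:S(30) | bus: BusRd
[3] P1: load  L7 | P0:S(30), P1:S(30) | bus: none
[4] P1: store L5 := 27 | P0:I, P1:M(27) | bus: BusRdX
[5] P0: load  L7 | P0:S(30), P1:S(30) | bus: none
[6] P1: store L7 := 60 | P0:I, P1:M(60) | bus: BusRdX
[7] P0: store L2 := 61 | P0:M(61), P1:I | bus: BusRdX
[8] P1: load  L1 | P0:I, P1:S(80) | bus: BusRd
[9] P1: store L7 := 3 | P0:I, P1:M(3) | bus: none
[10] P1: load  L0 | P0:I, P1:S(60) | bus: BusRd
[11] P0: store L7 := 55 | P0:M(55), P1:I | bus: BusRdX,Flush
[12] P1: store L5 := 78 | P0:I, P1:M(78) | bus: none
[13] P1: load  L7 | P0:S(55), P1:S(55) | bus: BusRd,Flush
[14] P0: load  L7 | P0:S(55), P1:S(55) | bus: none
[15] P1: store L7 := 41 | P0:I, P1:M(41) | bus: BusRdX
[16] P0: load  L6 | P0:S(80), P1:I | bus: BusRd
[17] P1: store L7 := 51 | P0:I, P1:M(51) | bus: none
[18] P0: store L7 := 44 | P0:M(44), P1:I | bus: BusRdX,Flush
[19] P1: store L7 := 78 | P0:I, P1:M(78) | bus: BusRdX,Flush
[20] P0: load  L7 | P0:S(78), P1:S(78) | bus: BusRd,Flush
[21] P1: store L7 := 61 | P0:I, P1:M(61) | bus: BusRdX
[22] P0: store L7 := 82 | P0:M(82), P1:I | bus: BusRdX,Flush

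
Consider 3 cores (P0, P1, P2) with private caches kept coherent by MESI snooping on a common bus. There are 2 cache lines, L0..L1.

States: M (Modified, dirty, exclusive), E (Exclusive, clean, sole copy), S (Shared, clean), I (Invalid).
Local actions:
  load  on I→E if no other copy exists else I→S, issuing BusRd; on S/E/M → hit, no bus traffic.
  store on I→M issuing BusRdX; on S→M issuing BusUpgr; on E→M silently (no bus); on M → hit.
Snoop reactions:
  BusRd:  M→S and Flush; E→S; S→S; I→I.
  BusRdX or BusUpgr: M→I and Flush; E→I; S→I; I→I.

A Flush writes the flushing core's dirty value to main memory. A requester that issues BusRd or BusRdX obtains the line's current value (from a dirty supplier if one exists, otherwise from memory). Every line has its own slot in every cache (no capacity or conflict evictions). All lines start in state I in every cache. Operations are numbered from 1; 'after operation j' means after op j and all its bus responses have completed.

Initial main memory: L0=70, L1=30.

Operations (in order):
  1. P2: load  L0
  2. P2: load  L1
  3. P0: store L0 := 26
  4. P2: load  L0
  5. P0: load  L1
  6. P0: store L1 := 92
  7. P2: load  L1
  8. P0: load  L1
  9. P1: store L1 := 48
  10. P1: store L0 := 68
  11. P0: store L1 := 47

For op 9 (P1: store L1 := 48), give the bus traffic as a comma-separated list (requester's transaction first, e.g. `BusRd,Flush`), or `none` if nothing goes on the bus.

step 1: P2: load  L0  ⟶  IIE  (L0)  txn=BusRd  M[L0]=70
step 2: P2: load  L1  ⟶  IIE  (L1)  txn=BusRd  M[L1]=30
step 3: P0: store L0 := 26  ⟶  MII  (L0)  txn=BusRdX  M[L0]=70
step 4: P2: load  L0  ⟶  SIS  (L0)  txn=BusRd+Flush  M[L0]=26
step 5: P0: load  L1  ⟶  SIS  (L1)  txn=BusRd  M[L1]=30
step 6: P0: store L1 := 92  ⟶  MII  (L1)  txn=BusUpgr  M[L1]=30
step 7: P2: load  L1  ⟶  SIS  (L1)  txn=BusRd+Flush  M[L1]=92
step 8: P0: load  L1  ⟶  SIS  (L1)  txn=∅  M[L1]=92
step 9: P1: store L1 := 48  ⟶  IMI  (L1)  txn=BusRdX  M[L1]=92
step 10: P1: store L0 := 68  ⟶  IMI  (L0)  txn=BusRdX  M[L0]=26
step 11: P0: store L1 := 47  ⟶  MII  (L1)  txn=BusRdX+Flush  M[L1]=48

bus = BusRdX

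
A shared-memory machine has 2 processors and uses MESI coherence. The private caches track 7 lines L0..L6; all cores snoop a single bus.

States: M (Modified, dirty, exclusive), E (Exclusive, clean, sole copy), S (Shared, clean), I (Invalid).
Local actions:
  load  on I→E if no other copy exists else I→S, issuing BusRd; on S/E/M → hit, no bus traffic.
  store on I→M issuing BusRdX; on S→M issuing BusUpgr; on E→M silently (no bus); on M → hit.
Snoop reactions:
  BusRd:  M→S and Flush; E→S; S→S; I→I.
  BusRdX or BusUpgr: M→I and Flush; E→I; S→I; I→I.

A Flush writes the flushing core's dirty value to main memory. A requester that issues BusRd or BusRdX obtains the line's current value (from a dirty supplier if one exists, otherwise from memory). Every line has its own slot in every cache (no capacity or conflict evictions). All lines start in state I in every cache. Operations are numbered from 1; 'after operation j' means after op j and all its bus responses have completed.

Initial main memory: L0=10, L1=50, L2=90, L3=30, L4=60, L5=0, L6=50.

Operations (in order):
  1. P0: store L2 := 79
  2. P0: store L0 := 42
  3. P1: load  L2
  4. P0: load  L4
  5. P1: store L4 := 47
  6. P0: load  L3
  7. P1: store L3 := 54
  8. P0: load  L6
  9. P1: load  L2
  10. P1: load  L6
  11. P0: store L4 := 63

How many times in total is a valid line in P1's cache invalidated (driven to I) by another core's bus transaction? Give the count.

[1] P0: store L2 := 79 | P0:M(79), P1:I | bus: BusRdX
[2] P0: store L0 := 42 | P0:M(42), P1:I | bus: BusRdX
[3] P1: load  L2 | P0:S(79), P1:S(79) | bus: BusRd,Flush
[4] P0: load  L4 | P0:E(60), P1:I | bus: BusRd
[5] P1: store L4 := 47 | P0:I, P1:M(47) | bus: BusRdX
[6] P0: load  L3 | P0:E(30), P1:I | bus: BusRd
[7] P1: store L3 := 54 | P0:I, P1:M(54) | bus: BusRdX
[8] P0: load  L6 | P0:E(50), P1:I | bus: BusRd
[9] P1: load  L2 | P0:S(79), P1:S(79) | bus: none
[10] P1: load  L6 | P0:S(50), P1:S(50) | bus: BusRd
[11] P0: store L4 := 63 | P0:M(63), P1:I | bus: BusRdX,Flush

invalidations = 1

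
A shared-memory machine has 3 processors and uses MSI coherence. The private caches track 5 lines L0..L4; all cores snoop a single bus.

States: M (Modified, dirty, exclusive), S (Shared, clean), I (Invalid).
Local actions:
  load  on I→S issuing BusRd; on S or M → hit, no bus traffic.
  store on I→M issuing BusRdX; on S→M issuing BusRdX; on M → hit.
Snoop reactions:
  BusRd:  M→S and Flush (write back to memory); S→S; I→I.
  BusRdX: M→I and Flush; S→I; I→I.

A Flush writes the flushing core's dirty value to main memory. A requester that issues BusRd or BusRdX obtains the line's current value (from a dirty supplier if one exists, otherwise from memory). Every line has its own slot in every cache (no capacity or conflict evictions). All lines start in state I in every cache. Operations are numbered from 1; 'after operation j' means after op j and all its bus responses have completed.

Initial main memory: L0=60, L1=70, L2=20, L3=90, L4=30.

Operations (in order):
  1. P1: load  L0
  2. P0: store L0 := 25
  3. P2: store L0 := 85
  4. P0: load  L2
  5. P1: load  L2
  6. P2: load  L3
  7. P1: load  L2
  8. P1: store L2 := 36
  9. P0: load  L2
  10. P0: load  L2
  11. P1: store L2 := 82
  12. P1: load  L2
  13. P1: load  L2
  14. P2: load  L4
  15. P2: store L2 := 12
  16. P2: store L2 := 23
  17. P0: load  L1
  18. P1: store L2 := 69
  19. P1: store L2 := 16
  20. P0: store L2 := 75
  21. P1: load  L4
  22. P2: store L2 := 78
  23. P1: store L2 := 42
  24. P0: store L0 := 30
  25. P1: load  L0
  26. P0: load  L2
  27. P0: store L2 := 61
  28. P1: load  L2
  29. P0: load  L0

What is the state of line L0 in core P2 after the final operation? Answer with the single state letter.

state = I

[1] P1: load  L0 | P0:I, P1:S(60), P2:I | bus: BusRd
[2] P0: store L0 := 25 | P0:M(25), P1:I, P2:I | bus: BusRdX
[3] P2: store L0 := 85 | P0:I, P1:I, P2:M(85) | bus: BusRdX,Flush
[4] P0: load  L2 | P0:S(20), P1:I, P2:I | bus: BusRd
[5] P1: load  L2 | P0:S(20), P1:S(20), P2:I | bus: BusRd
[6] P2: load  L3 | P0:I, P1:I, P2:S(90) | bus: BusRd
[7] P1: load  L2 | P0:S(20), P1:S(20), P2:I | bus: none
[8] P1: store L2 := 36 | P0:I, P1:M(36), P2:I | bus: BusRdX
[9] P0: load  L2 | P0:S(36), P1:S(36), P2:I | bus: BusRd,Flush
[10] P0: load  L2 | P0:S(36), P1:S(36), P2:I | bus: none
[11] P1: store L2 := 82 | P0:I, P1:M(82), P2:I | bus: BusRdX
[12] P1: load  L2 | P0:I, P1:M(82), P2:I | bus: none
[13] P1: load  L2 | P0:I, P1:M(82), P2:I | bus: none
[14] P2: load  L4 | P0:I, P1:I, P2:S(30) | bus: BusRd
[15] P2: store L2 := 12 | P0:I, P1:I, P2:M(12) | bus: BusRdX,Flush
[16] P2: store L2 := 23 | P0:I, P1:I, P2:M(23) | bus: none
[17] P0: load  L1 | P0:S(70), P1:I, P2:I | bus: BusRd
[18] P1: store L2 := 69 | P0:I, P1:M(69), P2:I | bus: BusRdX,Flush
[19] P1: store L2 := 16 | P0:I, P1:M(16), P2:I | bus: none
[20] P0: store L2 := 75 | P0:M(75), P1:I, P2:I | bus: BusRdX,Flush
[21] P1: load  L4 | P0:I, P1:S(30), P2:S(30) | bus: BusRd
[22] P2: store L2 := 78 | P0:I, P1:I, P2:M(78) | bus: BusRdX,Flush
[23] P1: store L2 := 42 | P0:I, P1:M(42), P2:I | bus: BusRdX,Flush
[24] P0: store L0 := 30 | P0:M(30), P1:I, P2:I | bus: BusRdX,Flush
[25] P1: load  L0 | P0:S(30), P1:S(30), P2:I | bus: BusRd,Flush
[26] P0: load  L2 | P0:S(42), P1:S(42), P2:I | bus: BusRd,Flush
[27] P0: store L2 := 61 | P0:M(61), P1:I, P2:I | bus: BusRdX
[28] P1: load  L2 | P0:S(61), P1:S(61), P2:I | bus: BusRd,Flush
[29] P0: load  L0 | P0:S(30), P1:S(30), P2:I | bus: none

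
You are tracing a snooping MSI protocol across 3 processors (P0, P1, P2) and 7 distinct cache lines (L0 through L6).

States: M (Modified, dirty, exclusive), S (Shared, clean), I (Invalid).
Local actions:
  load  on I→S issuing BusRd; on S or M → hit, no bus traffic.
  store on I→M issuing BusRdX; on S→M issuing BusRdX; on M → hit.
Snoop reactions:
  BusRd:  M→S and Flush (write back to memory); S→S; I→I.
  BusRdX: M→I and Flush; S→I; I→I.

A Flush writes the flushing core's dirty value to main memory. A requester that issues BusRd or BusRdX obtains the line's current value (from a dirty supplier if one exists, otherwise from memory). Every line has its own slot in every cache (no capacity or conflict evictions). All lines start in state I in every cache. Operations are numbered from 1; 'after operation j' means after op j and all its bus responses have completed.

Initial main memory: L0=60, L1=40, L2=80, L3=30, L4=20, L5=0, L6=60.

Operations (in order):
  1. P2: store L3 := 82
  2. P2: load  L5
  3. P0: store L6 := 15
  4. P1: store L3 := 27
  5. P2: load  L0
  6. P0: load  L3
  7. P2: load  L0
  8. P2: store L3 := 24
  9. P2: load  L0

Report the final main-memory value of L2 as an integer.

[1] P2: store L3 := 82 | P0:I, P1:I, P2:M(82) | bus: BusRdX
[2] P2: load  L5 | P0:I, P1:I, P2:S(0) | bus: BusRd
[3] P0: store L6 := 15 | P0:M(15), P1:I, P2:I | bus: BusRdX
[4] P1: store L3 := 27 | P0:I, P1:M(27), P2:I | bus: BusRdX,Flush
[5] P2: load  L0 | P0:I, P1:I, P2:S(60) | bus: BusRd
[6] P0: load  L3 | P0:S(27), P1:S(27), P2:I | bus: BusRd,Flush
[7] P2: load  L0 | P0:I, P1:I, P2:S(60) | bus: none
[8] P2: store L3 := 24 | P0:I, P1:I, P2:M(24) | bus: BusRdX
[9] P2: load  L0 | P0:I, P1:I, P2:S(60) | bus: none

memory[L2] = 80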